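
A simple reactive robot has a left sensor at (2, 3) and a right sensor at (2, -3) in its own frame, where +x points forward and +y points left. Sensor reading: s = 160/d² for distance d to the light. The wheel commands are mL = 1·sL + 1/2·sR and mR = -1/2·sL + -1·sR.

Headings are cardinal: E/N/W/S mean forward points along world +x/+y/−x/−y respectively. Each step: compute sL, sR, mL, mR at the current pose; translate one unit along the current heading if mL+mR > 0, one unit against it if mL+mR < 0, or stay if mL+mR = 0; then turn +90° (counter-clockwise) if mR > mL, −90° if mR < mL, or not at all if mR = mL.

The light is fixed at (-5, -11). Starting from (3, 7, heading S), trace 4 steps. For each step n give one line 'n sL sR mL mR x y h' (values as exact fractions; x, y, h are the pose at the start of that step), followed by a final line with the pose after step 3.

0 160/377 160/281 75120/105937 -82800/105937 3 7 S
1 40/73 4/13 666/949 -552/949 3 8 W
2 160/457 160/541 123120/247237 -116400/247237 2 8 N
3 16/61 16/37 1080/2257 -1272/2257 2 9 E
final 1 9 S

n=0: pose=(3,7,S); sL=160/377, sR=160/281; mL=75120/105937, mR=-82800/105937; mL+mR=-7680/105937 → advance -1; mR−mL=-157920/105937 → turn -1·90°
n=1: pose=(3,8,W); sL=40/73, sR=4/13; mL=666/949, mR=-552/949; mL+mR=114/949 → advance +1; mR−mL=-1218/949 → turn -1·90°
n=2: pose=(2,8,N); sL=160/457, sR=160/541; mL=123120/247237, mR=-116400/247237; mL+mR=6720/247237 → advance +1; mR−mL=-239520/247237 → turn -1·90°
n=3: pose=(2,9,E); sL=16/61, sR=16/37; mL=1080/2257, mR=-1272/2257; mL+mR=-192/2257 → advance -1; mR−mL=-2352/2257 → turn -1·90°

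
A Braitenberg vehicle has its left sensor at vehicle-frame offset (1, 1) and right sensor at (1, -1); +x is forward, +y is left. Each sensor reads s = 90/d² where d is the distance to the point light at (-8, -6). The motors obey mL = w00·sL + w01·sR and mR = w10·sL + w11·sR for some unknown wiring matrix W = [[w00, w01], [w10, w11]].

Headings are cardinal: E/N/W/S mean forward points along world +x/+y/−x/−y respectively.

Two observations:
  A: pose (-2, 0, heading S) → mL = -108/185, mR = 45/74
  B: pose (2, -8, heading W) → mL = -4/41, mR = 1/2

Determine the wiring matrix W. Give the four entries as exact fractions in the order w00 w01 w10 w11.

1 -1 1/2 0

obs A: pose=(-2,0,S) → sL=45/37, sR=9/5, mL=-108/185, mR=45/74
obs B: pose=(2,-8,W) → sL=1, sR=45/41, mL=-4/41, mR=1/2
sensor matrix S = [[45/37, 9/5], [1, 45/41]]; det S = -3528/7585
solve [mL_A; mL_B] = S·[w00; w01] and [mR_A; mR_B] = S·[w10; w11]:
  w00 = 1, w01 = -1, w10 = 1/2, w11 = 0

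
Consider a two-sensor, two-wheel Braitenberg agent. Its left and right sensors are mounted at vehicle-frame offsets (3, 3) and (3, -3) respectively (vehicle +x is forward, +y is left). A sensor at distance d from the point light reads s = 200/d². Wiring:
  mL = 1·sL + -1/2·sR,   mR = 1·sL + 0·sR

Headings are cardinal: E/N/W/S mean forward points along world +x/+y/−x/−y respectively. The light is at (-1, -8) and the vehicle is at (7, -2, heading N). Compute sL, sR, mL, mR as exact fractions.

100/53 100/101 7450/5353 100/53

left sensor world pos  = (4, 1); dL² = 106
right sensor world pos = (10, 1); dR² = 202
sL = 200/106 = 100/53
sR = 200/202 = 100/101
mL = 1·sL + -1/2·sR = 7450/5353
mR = 1·sL + 0·sR = 100/53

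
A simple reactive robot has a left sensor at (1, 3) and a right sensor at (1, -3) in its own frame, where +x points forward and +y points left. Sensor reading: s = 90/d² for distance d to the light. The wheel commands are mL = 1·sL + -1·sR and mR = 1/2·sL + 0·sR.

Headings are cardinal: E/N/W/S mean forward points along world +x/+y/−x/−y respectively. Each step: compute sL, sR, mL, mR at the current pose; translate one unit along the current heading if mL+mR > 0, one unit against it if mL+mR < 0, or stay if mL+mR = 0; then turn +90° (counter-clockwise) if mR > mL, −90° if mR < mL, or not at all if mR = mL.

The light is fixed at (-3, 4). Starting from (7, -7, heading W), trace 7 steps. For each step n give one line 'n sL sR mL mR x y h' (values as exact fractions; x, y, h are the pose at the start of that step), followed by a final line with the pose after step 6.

0 90/277 18/29 -2376/8033 45/277 7 -7 W
1 9/34 45/104 -297/1768 9/68 8 -7 S
2 90/193 90/313 10800/60409 45/193 8 -6 E
3 5/9 5/17 40/153 5/18 9 -6 N
4 18/53 90/157 -1944/8321 9/53 9 -5 W
5 45/178 9/20 -351/1780 45/356 10 -5 S
6 90/221 90/317 8640/70057 45/221 10 -4 E
final 11 -4 N

n=0: pose=(7,-7,W); sL=90/277, sR=18/29; mL=-2376/8033, mR=45/277; mL+mR=-1071/8033 → advance -1; mR−mL=3681/8033 → turn +1·90°
n=1: pose=(8,-7,S); sL=9/34, sR=45/104; mL=-297/1768, mR=9/68; mL+mR=-63/1768 → advance -1; mR−mL=531/1768 → turn +1·90°
n=2: pose=(8,-6,E); sL=90/193, sR=90/313; mL=10800/60409, mR=45/193; mL+mR=24885/60409 → advance +1; mR−mL=3285/60409 → turn +1·90°
n=3: pose=(9,-6,N); sL=5/9, sR=5/17; mL=40/153, mR=5/18; mL+mR=55/102 → advance +1; mR−mL=5/306 → turn +1·90°
n=4: pose=(9,-5,W); sL=18/53, sR=90/157; mL=-1944/8321, mR=9/53; mL+mR=-531/8321 → advance -1; mR−mL=3357/8321 → turn +1·90°
n=5: pose=(10,-5,S); sL=45/178, sR=9/20; mL=-351/1780, mR=45/356; mL+mR=-63/890 → advance -1; mR−mL=144/445 → turn +1·90°
n=6: pose=(10,-4,E); sL=90/221, sR=90/317; mL=8640/70057, mR=45/221; mL+mR=22905/70057 → advance +1; mR−mL=5625/70057 → turn +1·90°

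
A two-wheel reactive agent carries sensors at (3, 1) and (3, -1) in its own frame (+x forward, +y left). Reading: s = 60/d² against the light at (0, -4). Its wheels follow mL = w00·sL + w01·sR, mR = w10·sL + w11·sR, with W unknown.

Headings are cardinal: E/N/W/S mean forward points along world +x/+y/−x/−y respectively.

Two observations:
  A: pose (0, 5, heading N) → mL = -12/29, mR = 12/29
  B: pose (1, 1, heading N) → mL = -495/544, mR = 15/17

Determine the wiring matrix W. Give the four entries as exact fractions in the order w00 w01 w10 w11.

obs A: pose=(0,5,N) → sL=12/29, sR=12/29, mL=-12/29, mR=12/29
obs B: pose=(1,1,N) → sL=15/16, sR=15/17, mL=-495/544, mR=15/17
sensor matrix S = [[12/29, 12/29], [15/16, 15/17]]; det S = -45/1972
solve [mL_A; mL_B] = S·[w00; w01] and [mR_A; mR_B] = S·[w10; w11]:
  w00 = -1/2, w01 = -1/2, w10 = 0, w11 = 1

-1/2 -1/2 0 1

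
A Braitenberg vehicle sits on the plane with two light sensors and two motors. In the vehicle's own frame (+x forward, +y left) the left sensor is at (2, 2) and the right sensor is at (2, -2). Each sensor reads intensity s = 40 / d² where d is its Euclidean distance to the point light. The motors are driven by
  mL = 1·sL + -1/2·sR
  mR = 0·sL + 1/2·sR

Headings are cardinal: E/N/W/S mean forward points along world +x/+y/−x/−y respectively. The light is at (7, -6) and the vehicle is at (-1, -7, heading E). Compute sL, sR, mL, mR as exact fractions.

left sensor world pos  = (1, -5); dL² = 37
right sensor world pos = (1, -9); dR² = 45
sL = 40/37 = 40/37
sR = 40/45 = 8/9
mL = 1·sL + -1/2·sR = 212/333
mR = 0·sL + 1/2·sR = 4/9

40/37 8/9 212/333 4/9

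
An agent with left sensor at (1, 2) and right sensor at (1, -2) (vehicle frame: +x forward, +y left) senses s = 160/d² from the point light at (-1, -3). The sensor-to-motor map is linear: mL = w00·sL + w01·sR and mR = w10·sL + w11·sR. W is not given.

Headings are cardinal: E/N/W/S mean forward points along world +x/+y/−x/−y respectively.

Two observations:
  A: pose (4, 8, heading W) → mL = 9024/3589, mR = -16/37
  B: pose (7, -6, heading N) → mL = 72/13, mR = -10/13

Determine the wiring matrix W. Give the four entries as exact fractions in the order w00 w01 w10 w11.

1 1 0 -1/2

obs A: pose=(4,8,W) → sL=160/97, sR=32/37, mL=9024/3589, mR=-16/37
obs B: pose=(7,-6,N) → sL=4, sR=20/13, mL=72/13, mR=-10/13
sensor matrix S = [[160/97, 32/37], [4, 20/13]]; det S = -43008/46657
solve [mL_A; mL_B] = S·[w00; w01] and [mR_A; mR_B] = S·[w10; w11]:
  w00 = 1, w01 = 1, w10 = 0, w11 = -1/2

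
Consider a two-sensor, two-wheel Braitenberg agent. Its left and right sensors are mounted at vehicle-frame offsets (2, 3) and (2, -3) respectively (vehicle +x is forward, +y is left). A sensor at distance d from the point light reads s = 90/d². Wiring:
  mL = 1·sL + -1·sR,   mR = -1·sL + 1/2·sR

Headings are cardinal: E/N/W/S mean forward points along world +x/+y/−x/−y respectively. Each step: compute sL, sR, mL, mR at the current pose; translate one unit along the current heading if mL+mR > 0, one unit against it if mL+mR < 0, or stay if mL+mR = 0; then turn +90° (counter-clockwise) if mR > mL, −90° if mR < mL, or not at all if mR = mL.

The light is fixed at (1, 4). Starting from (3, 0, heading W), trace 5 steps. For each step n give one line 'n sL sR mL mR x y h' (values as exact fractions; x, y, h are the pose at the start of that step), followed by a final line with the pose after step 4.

n=0: pose=(3,0,W); sL=90/49, sR=90; mL=-4320/49, mR=2115/49; mL+mR=-45 → advance -1; mR−mL=6435/49 → turn +1·90°
n=1: pose=(4,0,S); sL=5/4, sR=5/2; mL=-5/4, mR=0; mL+mR=-5/4 → advance -1; mR−mL=5/4 → turn +1·90°
n=2: pose=(4,1,E); sL=18/5, sR=90/61; mL=648/305, mR=-873/305; mL+mR=-45/61 → advance -1; mR−mL=-1521/305 → turn -1·90°
n=3: pose=(3,1,S); sL=9/5, sR=45/13; mL=-108/65, mR=-9/130; mL+mR=-45/26 → advance -1; mR−mL=207/130 → turn +1·90°
n=4: pose=(3,2,E); sL=90/17, sR=90/41; mL=2160/697, mR=-2925/697; mL+mR=-45/41 → advance -1; mR−mL=-5085/697 → turn -1·90°

0 90/49 90 -4320/49 2115/49 3 0 W
1 5/4 5/2 -5/4 0 4 0 S
2 18/5 90/61 648/305 -873/305 4 1 E
3 9/5 45/13 -108/65 -9/130 3 1 S
4 90/17 90/41 2160/697 -2925/697 3 2 E
final 2 2 S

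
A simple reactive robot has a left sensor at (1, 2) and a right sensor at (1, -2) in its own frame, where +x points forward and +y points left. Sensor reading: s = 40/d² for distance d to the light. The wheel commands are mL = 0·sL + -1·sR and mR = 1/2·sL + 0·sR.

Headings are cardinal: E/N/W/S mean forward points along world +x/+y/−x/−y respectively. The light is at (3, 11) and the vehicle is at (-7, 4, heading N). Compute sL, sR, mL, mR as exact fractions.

left sensor world pos  = (-9, 5); dL² = 180
right sensor world pos = (-5, 5); dR² = 100
sL = 40/180 = 2/9
sR = 40/100 = 2/5
mL = 0·sL + -1·sR = -2/5
mR = 1/2·sL + 0·sR = 1/9

2/9 2/5 -2/5 1/9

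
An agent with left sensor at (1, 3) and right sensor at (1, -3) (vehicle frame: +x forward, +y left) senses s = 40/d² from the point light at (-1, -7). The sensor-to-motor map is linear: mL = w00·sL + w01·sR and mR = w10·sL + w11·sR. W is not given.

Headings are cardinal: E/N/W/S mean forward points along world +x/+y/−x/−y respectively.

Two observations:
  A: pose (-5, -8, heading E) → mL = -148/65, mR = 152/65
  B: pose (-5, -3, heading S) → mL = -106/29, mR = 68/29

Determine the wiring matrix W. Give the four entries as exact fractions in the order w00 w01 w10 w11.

obs A: pose=(-5,-8,E) → sL=40/13, sR=8/5, mL=-148/65, mR=152/65
obs B: pose=(-5,-3,S) → sL=4, sR=20/29, mL=-106/29, mR=68/29
sensor matrix S = [[40/13, 8/5], [4, 20/29]]; det S = -8064/1885
solve [mL_A; mL_B] = S·[w00; w01] and [mR_A; mR_B] = S·[w10; w11]:
  w00 = -1, w01 = 1/2, w10 = 1/2, w11 = 1/2

-1 1/2 1/2 1/2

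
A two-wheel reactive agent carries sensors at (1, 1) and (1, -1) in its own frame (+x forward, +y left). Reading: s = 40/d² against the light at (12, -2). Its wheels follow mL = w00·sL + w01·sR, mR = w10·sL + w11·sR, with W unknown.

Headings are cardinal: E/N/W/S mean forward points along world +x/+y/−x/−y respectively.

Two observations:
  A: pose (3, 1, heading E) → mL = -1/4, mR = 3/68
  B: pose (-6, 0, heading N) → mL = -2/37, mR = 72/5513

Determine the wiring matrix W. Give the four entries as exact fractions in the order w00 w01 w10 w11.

obs A: pose=(3,1,E) → sL=1/2, sR=10/17, mL=-1/4, mR=3/68
obs B: pose=(-6,0,N) → sL=4/37, sR=20/149, mL=-2/37, mR=72/5513
sensor matrix S = [[1/2, 10/17], [4/37, 20/149]]; det S = 330/93721
solve [mL_A; mL_B] = S·[w00; w01] and [mR_A; mR_B] = S·[w10; w11]:
  w00 = -1/2, w01 = 0, w10 = -1/2, w11 = 1/2

-1/2 0 -1/2 1/2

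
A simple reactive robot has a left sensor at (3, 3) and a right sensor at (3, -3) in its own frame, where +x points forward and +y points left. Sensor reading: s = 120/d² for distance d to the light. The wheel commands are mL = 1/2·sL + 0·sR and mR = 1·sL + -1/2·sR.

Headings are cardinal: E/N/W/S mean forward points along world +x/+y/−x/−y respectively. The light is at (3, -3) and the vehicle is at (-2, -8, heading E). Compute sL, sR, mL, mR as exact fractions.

left sensor world pos  = (1, -5); dL² = 8
right sensor world pos = (1, -11); dR² = 68
sL = 120/8 = 15
sR = 120/68 = 30/17
mL = 1/2·sL + 0·sR = 15/2
mR = 1·sL + -1/2·sR = 240/17

15 30/17 15/2 240/17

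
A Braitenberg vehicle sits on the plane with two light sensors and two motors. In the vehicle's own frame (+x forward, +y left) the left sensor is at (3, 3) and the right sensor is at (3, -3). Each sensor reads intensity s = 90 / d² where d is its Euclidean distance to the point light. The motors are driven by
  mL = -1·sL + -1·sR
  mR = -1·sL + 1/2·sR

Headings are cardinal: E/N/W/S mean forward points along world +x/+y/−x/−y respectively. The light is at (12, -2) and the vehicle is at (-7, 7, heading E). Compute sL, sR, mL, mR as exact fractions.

left sensor world pos  = (-4, 10); dL² = 400
right sensor world pos = (-4, 4); dR² = 292
sL = 90/400 = 9/40
sR = 90/292 = 45/146
mL = -1·sL + -1·sR = -1557/2920
mR = -1·sL + 1/2·sR = -207/2920

9/40 45/146 -1557/2920 -207/2920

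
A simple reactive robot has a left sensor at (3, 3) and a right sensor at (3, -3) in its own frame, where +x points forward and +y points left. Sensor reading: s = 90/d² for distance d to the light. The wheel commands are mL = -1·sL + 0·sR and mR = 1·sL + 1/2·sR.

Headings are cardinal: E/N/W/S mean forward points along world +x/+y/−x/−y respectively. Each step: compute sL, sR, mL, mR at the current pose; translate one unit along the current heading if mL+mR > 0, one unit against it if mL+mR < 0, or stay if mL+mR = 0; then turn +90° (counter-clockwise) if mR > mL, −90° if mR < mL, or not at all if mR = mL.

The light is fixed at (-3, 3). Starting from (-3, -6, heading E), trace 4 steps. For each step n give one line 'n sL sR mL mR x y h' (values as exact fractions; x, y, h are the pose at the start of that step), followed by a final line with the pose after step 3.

n=0: pose=(-3,-6,E); sL=2, sR=10/17; mL=-2, mR=39/17; mL+mR=5/17 → advance +1; mR−mL=73/17 → turn +1·90°
n=1: pose=(-2,-6,N); sL=9/4, sR=45/26; mL=-9/4, mR=81/26; mL+mR=45/52 → advance +1; mR−mL=279/52 → turn +1·90°
n=2: pose=(-2,-5,W); sL=18/25, sR=90/29; mL=-18/25, mR=1647/725; mL+mR=45/29 → advance +1; mR−mL=2169/725 → turn +1·90°
n=3: pose=(-3,-5,S); sL=9/13, sR=9/13; mL=-9/13, mR=27/26; mL+mR=9/26 → advance +1; mR−mL=45/26 → turn +1·90°

0 2 10/17 -2 39/17 -3 -6 E
1 9/4 45/26 -9/4 81/26 -2 -6 N
2 18/25 90/29 -18/25 1647/725 -2 -5 W
3 9/13 9/13 -9/13 27/26 -3 -5 S
final -3 -6 E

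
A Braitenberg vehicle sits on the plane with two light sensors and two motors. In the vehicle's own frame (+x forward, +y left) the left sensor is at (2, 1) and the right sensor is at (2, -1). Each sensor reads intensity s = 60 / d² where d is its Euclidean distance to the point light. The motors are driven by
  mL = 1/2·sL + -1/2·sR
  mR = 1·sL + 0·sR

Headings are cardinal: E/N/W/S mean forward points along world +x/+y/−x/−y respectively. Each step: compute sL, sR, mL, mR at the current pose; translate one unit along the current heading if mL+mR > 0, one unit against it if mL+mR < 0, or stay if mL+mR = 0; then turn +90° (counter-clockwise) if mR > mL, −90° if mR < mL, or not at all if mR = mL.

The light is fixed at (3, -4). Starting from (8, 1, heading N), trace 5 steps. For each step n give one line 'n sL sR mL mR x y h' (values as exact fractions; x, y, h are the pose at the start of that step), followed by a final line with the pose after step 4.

n=0: pose=(8,1,N); sL=12/13, sR=12/17; mL=24/221, mR=12/13; mL+mR=228/221 → advance +1; mR−mL=180/221 → turn +1·90°
n=1: pose=(8,2,W); sL=30/17, sR=30/29; mL=180/493, mR=30/17; mL+mR=1050/493 → advance +1; mR−mL=690/493 → turn +1·90°
n=2: pose=(7,2,S); sL=60/41, sR=12/5; mL=-96/205, mR=60/41; mL+mR=204/205 → advance +1; mR−mL=396/205 → turn +1·90°
n=3: pose=(7,1,E); sL=5/6, sR=15/13; mL=-25/156, mR=5/6; mL+mR=35/52 → advance +1; mR−mL=155/156 → turn +1·90°
n=4: pose=(8,1,N); sL=12/13, sR=12/17; mL=24/221, mR=12/13; mL+mR=228/221 → advance +1; mR−mL=180/221 → turn +1·90°

0 12/13 12/17 24/221 12/13 8 1 N
1 30/17 30/29 180/493 30/17 8 2 W
2 60/41 12/5 -96/205 60/41 7 2 S
3 5/6 15/13 -25/156 5/6 7 1 E
4 12/13 12/17 24/221 12/13 8 1 N
final 8 2 W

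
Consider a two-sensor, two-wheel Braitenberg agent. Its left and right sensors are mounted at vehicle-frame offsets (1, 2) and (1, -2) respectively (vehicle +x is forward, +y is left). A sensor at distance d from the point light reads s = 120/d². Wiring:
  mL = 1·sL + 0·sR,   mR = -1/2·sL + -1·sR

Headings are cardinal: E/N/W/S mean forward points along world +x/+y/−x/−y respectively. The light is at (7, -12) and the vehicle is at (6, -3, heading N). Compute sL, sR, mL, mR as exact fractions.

left sensor world pos  = (4, -2); dL² = 109
right sensor world pos = (8, -2); dR² = 101
sL = 120/109 = 120/109
sR = 120/101 = 120/101
mL = 1·sL + 0·sR = 120/109
mR = -1/2·sL + -1·sR = -19140/11009

120/109 120/101 120/109 -19140/11009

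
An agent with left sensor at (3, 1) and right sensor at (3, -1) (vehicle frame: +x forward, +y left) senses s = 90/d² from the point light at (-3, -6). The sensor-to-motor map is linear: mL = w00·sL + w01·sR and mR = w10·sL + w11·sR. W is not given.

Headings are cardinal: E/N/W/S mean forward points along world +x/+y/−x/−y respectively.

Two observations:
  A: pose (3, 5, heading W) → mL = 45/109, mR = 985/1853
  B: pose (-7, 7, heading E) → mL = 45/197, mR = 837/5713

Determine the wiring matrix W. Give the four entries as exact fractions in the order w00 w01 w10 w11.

1/2 0 1 -1/2

obs A: pose=(3,5,W) → sL=90/109, sR=10/17, mL=45/109, mR=985/1853
obs B: pose=(-7,7,E) → sL=90/197, sR=18/29, mL=45/197, mR=837/5713
sensor matrix S = [[90/109, 10/17], [90/197, 18/29]]; det S = 2580480/10586189
solve [mL_A; mL_B] = S·[w00; w01] and [mR_A; mR_B] = S·[w10; w11]:
  w00 = 1/2, w01 = 0, w10 = 1, w11 = -1/2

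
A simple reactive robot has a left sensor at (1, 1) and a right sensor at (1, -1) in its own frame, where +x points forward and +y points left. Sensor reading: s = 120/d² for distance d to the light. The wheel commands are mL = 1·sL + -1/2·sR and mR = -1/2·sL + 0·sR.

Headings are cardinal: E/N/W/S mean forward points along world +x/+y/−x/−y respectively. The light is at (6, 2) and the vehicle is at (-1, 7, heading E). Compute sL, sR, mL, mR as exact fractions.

left sensor world pos  = (0, 8); dL² = 72
right sensor world pos = (0, 6); dR² = 52
sL = 120/72 = 5/3
sR = 120/52 = 30/13
mL = 1·sL + -1/2·sR = 20/39
mR = -1/2·sL + 0·sR = -5/6

5/3 30/13 20/39 -5/6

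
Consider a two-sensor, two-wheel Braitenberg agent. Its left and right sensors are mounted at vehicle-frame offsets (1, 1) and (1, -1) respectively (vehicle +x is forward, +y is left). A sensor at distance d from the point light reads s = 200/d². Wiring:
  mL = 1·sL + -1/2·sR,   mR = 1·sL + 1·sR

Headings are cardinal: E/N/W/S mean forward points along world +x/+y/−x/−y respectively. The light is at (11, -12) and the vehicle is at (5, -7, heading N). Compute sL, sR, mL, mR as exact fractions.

40/17 200/61 740/1037 5840/1037

left sensor world pos  = (4, -6); dL² = 85
right sensor world pos = (6, -6); dR² = 61
sL = 200/85 = 40/17
sR = 200/61 = 200/61
mL = 1·sL + -1/2·sR = 740/1037
mR = 1·sL + 1·sR = 5840/1037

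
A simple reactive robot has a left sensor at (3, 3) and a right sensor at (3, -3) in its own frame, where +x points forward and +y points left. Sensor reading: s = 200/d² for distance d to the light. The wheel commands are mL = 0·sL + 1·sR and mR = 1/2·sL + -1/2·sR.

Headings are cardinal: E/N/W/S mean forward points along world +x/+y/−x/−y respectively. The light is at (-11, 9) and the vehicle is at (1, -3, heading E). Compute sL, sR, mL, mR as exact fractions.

100/153 4/9 4/9 16/153

left sensor world pos  = (4, 0); dL² = 306
right sensor world pos = (4, -6); dR² = 450
sL = 200/306 = 100/153
sR = 200/450 = 4/9
mL = 0·sL + 1·sR = 4/9
mR = 1/2·sL + -1/2·sR = 16/153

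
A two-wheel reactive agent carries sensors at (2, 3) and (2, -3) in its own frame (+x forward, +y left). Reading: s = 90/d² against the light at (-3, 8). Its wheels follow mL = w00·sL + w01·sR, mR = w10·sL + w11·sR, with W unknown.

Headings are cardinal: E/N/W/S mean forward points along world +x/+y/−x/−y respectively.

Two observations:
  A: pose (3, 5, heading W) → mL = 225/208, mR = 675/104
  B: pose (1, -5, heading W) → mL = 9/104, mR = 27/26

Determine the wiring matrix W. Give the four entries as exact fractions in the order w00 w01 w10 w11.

-1 1/2 1/2 1

obs A: pose=(3,5,W) → sL=45/26, sR=45/8, mL=225/208, mR=675/104
obs B: pose=(1,-5,W) → sL=9/26, sR=45/52, mL=9/104, mR=27/26
sensor matrix S = [[45/26, 45/8], [9/26, 45/52]]; det S = -1215/2704
solve [mL_A; mL_B] = S·[w00; w01] and [mR_A; mR_B] = S·[w10; w11]:
  w00 = -1, w01 = 1/2, w10 = 1/2, w11 = 1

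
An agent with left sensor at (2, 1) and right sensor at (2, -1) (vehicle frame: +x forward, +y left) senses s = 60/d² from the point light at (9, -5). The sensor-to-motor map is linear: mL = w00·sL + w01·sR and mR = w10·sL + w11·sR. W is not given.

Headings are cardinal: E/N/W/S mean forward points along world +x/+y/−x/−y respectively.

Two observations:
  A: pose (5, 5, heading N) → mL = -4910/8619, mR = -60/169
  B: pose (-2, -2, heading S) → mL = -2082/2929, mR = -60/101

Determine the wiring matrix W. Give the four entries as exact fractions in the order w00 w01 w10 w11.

-1/2 -1 -1 0

obs A: pose=(5,5,N) → sL=60/169, sR=20/51, mL=-4910/8619, mR=-60/169
obs B: pose=(-2,-2,S) → sL=60/101, sR=12/29, mL=-2082/2929, mR=-60/101
sensor matrix S = [[60/169, 20/51], [60/101, 12/29]]; det S = -724160/8415017
solve [mL_A; mL_B] = S·[w00; w01] and [mR_A; mR_B] = S·[w10; w11]:
  w00 = -1/2, w01 = -1, w10 = -1, w11 = 0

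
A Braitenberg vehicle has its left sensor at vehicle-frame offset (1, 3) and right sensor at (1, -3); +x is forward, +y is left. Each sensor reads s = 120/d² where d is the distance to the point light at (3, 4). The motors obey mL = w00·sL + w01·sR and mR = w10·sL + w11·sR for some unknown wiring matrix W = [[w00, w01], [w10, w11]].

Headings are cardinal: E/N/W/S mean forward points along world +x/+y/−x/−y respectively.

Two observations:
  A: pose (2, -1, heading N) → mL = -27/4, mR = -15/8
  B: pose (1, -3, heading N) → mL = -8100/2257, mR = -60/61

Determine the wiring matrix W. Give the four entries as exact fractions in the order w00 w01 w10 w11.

-1 -1/2 -1/2 0

obs A: pose=(2,-1,N) → sL=15/4, sR=6, mL=-27/4, mR=-15/8
obs B: pose=(1,-3,N) → sL=120/61, sR=120/37, mL=-8100/2257, mR=-60/61
sensor matrix S = [[15/4, 6], [120/61, 120/37]]; det S = 810/2257
solve [mL_A; mL_B] = S·[w00; w01] and [mR_A; mR_B] = S·[w10; w11]:
  w00 = -1, w01 = -1/2, w10 = -1/2, w11 = 0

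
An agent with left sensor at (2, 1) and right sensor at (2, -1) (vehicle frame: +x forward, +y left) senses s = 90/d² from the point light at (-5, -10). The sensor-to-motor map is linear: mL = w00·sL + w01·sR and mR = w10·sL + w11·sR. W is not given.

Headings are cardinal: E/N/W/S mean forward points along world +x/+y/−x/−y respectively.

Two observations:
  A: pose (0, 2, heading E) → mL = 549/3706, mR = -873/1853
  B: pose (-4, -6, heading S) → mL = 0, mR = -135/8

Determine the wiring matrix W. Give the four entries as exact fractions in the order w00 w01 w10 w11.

obs A: pose=(0,2,E) → sL=45/109, sR=9/17, mL=549/3706, mR=-873/1853
obs B: pose=(-4,-6,S) → sL=45/4, sR=45/2, mL=0, mR=-135/8
sensor matrix S = [[45/109, 9/17], [45/4, 45/2]]; det S = 24705/7412
solve [mL_A; mL_B] = S·[w00; w01] and [mR_A; mR_B] = S·[w10; w11]:
  w00 = 1, w01 = -1/2, w10 = -1/2, w11 = -1/2

1 -1/2 -1/2 -1/2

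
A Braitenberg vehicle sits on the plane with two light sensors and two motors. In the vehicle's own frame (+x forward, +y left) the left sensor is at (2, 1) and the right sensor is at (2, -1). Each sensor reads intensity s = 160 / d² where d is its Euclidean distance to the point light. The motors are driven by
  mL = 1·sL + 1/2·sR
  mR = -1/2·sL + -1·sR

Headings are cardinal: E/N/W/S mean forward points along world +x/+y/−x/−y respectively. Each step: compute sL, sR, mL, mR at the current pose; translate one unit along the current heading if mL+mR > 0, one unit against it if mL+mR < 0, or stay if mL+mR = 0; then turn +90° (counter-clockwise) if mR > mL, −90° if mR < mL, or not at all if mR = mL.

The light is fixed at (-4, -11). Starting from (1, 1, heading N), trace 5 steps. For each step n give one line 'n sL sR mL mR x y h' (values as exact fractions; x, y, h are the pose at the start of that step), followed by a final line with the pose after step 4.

0 40/53 20/29 1690/1537 -1640/1537 1 1 N
1 32/49 160/193 10096/9457 -10928/9457 1 2 E
2 80/73 16/13 1624/949 -1688/949 0 2 S
3 160/173 160/229 50480/39617 -46000/39617 0 3 W
4 8/13 10/17 201/221 -198/221 -1 3 N
final -1 4 E

n=0: pose=(1,1,N); sL=40/53, sR=20/29; mL=1690/1537, mR=-1640/1537; mL+mR=50/1537 → advance +1; mR−mL=-3330/1537 → turn -1·90°
n=1: pose=(1,2,E); sL=32/49, sR=160/193; mL=10096/9457, mR=-10928/9457; mL+mR=-832/9457 → advance -1; mR−mL=-21024/9457 → turn -1·90°
n=2: pose=(0,2,S); sL=80/73, sR=16/13; mL=1624/949, mR=-1688/949; mL+mR=-64/949 → advance -1; mR−mL=-3312/949 → turn -1·90°
n=3: pose=(0,3,W); sL=160/173, sR=160/229; mL=50480/39617, mR=-46000/39617; mL+mR=4480/39617 → advance +1; mR−mL=-96480/39617 → turn -1·90°
n=4: pose=(-1,3,N); sL=8/13, sR=10/17; mL=201/221, mR=-198/221; mL+mR=3/221 → advance +1; mR−mL=-399/221 → turn -1·90°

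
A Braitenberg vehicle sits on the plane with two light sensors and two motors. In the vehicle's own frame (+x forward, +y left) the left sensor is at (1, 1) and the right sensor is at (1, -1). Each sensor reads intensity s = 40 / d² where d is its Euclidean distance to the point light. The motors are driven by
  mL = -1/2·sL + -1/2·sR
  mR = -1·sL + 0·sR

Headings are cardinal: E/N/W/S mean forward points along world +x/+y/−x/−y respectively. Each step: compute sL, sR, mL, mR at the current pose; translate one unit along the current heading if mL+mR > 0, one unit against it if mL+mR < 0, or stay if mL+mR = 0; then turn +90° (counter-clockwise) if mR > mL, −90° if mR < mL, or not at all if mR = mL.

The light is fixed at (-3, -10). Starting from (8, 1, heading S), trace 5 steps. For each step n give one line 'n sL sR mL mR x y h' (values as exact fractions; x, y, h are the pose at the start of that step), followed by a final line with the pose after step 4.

n=0: pose=(8,1,S); sL=10/61, sR=1/5; mL=-111/610, mR=-10/61; mL+mR=-211/610 → advance -1; mR−mL=11/610 → turn +1·90°
n=1: pose=(8,2,E); sL=40/313, sR=8/53; mL=-2312/16589, mR=-40/313; mL+mR=-4432/16589 → advance -1; mR−mL=192/16589 → turn +1·90°
n=2: pose=(7,2,N); sL=4/25, sR=4/29; mL=-108/725, mR=-4/25; mL+mR=-224/725 → advance -1; mR−mL=-8/725 → turn -1·90°
n=3: pose=(7,1,E); sL=8/53, sR=40/221; mL=-1944/11713, mR=-8/53; mL+mR=-3712/11713 → advance -1; mR−mL=176/11713 → turn +1·90°
n=4: pose=(6,1,N); sL=5/26, sR=10/61; mL=-565/3172, mR=-5/26; mL+mR=-1175/3172 → advance -1; mR−mL=-45/3172 → turn -1·90°

0 10/61 1/5 -111/610 -10/61 8 1 S
1 40/313 8/53 -2312/16589 -40/313 8 2 E
2 4/25 4/29 -108/725 -4/25 7 2 N
3 8/53 40/221 -1944/11713 -8/53 7 1 E
4 5/26 10/61 -565/3172 -5/26 6 1 N
final 6 0 E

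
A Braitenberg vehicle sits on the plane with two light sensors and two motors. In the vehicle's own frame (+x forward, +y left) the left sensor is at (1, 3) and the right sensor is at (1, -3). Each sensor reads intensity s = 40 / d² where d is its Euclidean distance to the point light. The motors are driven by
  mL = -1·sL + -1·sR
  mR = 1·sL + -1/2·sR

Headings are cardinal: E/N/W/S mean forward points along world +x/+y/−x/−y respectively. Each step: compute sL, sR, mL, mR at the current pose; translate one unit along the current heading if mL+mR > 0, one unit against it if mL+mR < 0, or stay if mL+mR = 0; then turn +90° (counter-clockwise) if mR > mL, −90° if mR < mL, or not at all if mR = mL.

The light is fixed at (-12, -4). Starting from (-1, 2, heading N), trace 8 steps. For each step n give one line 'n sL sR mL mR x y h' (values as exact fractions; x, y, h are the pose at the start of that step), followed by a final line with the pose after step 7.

0 40/113 8/49 -2864/5537 1508/5537 -1 2 N
1 5/13 10/41 -335/533 140/533 -1 1 W
2 40/241 40/97 -13520/23377 -940/23377 0 1 S
3 4/25 20/89 -856/2225 106/2225 0 2 E
4 40/113 8/49 -2864/5537 1508/5537 -1 2 N
5 5/13 10/41 -335/533 140/533 -1 1 W
6 40/241 40/97 -13520/23377 -940/23377 0 1 S
7 4/25 20/89 -856/2225 106/2225 0 2 E
final -1 2 N

n=0: pose=(-1,2,N); sL=40/113, sR=8/49; mL=-2864/5537, mR=1508/5537; mL+mR=-12/49 → advance -1; mR−mL=4372/5537 → turn +1·90°
n=1: pose=(-1,1,W); sL=5/13, sR=10/41; mL=-335/533, mR=140/533; mL+mR=-15/41 → advance -1; mR−mL=475/533 → turn +1·90°
n=2: pose=(0,1,S); sL=40/241, sR=40/97; mL=-13520/23377, mR=-940/23377; mL+mR=-60/97 → advance -1; mR−mL=12580/23377 → turn +1·90°
n=3: pose=(0,2,E); sL=4/25, sR=20/89; mL=-856/2225, mR=106/2225; mL+mR=-30/89 → advance -1; mR−mL=962/2225 → turn +1·90°
n=4: pose=(-1,2,N); sL=40/113, sR=8/49; mL=-2864/5537, mR=1508/5537; mL+mR=-12/49 → advance -1; mR−mL=4372/5537 → turn +1·90°
n=5: pose=(-1,1,W); sL=5/13, sR=10/41; mL=-335/533, mR=140/533; mL+mR=-15/41 → advance -1; mR−mL=475/533 → turn +1·90°
n=6: pose=(0,1,S); sL=40/241, sR=40/97; mL=-13520/23377, mR=-940/23377; mL+mR=-60/97 → advance -1; mR−mL=12580/23377 → turn +1·90°
n=7: pose=(0,2,E); sL=4/25, sR=20/89; mL=-856/2225, mR=106/2225; mL+mR=-30/89 → advance -1; mR−mL=962/2225 → turn +1·90°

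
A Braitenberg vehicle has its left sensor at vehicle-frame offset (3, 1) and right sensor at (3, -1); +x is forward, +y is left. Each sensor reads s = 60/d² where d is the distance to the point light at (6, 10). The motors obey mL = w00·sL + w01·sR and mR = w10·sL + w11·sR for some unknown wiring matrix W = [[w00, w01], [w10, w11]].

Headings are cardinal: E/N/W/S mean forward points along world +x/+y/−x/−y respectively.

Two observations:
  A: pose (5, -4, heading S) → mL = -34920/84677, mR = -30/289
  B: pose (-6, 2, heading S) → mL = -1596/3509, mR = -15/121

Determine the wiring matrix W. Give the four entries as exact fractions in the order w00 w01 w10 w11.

obs A: pose=(5,-4,S) → sL=60/289, sR=60/293, mL=-34920/84677, mR=-30/289
obs B: pose=(-6,2,S) → sL=30/121, sR=6/29, mL=-1596/3509, mR=-15/121
sensor matrix S = [[60/289, 60/293], [30/121, 6/29]]; det S = -2322720/297131593
solve [mL_A; mL_B] = S·[w00; w01] and [mR_A; mR_B] = S·[w10; w11]:
  w00 = -1, w01 = -1, w10 = -1/2, w11 = 0

-1 -1 -1/2 0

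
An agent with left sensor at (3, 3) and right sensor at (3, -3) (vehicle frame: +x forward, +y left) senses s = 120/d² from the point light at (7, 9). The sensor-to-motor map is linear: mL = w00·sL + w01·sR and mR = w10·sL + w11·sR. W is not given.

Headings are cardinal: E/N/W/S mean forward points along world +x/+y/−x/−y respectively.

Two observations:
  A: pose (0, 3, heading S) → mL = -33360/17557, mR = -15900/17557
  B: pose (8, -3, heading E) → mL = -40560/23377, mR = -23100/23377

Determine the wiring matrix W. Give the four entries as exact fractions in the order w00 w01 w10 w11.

-1 -1 -1 1/2

obs A: pose=(0,3,S) → sL=120/97, sR=120/181, mL=-33360/17557, mR=-15900/17557
obs B: pose=(8,-3,E) → sL=120/97, sR=120/241, mL=-40560/23377, mR=-23100/23377
sensor matrix S = [[120/97, 120/181], [120/97, 120/241]]; det S = -864000/4231237
solve [mL_A; mL_B] = S·[w00; w01] and [mR_A; mR_B] = S·[w10; w11]:
  w00 = -1, w01 = -1, w10 = -1, w11 = 1/2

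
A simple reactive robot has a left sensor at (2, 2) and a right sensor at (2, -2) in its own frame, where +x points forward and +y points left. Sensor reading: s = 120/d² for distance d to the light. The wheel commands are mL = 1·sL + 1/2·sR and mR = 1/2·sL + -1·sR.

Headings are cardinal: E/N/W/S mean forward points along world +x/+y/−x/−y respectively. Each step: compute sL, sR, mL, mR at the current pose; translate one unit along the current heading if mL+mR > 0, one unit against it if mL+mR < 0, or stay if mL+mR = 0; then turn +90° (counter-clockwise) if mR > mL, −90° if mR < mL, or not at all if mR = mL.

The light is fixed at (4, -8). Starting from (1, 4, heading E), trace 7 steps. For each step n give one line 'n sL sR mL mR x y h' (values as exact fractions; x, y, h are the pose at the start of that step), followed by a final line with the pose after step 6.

n=0: pose=(1,4,E); sL=120/197, sR=120/101; mL=23940/19897, mR=-17580/19897; mL+mR=6360/19897 → advance +1; mR−mL=-41520/19897 → turn -1·90°
n=1: pose=(2,4,S); sL=6/5, sR=30/29; mL=249/145, mR=-63/145; mL+mR=186/145 → advance +1; mR−mL=-312/145 → turn -1·90°
n=2: pose=(2,3,W); sL=120/97, sR=24/37; mL=5604/3589, mR=-108/3589; mL+mR=5496/3589 → advance +1; mR−mL=-5712/3589 → turn -1·90°
n=3: pose=(1,3,N); sL=60/97, sR=12/17; mL=1602/1649, mR=-654/1649; mL+mR=948/1649 → advance +1; mR−mL=-2256/1649 → turn -1·90°
n=4: pose=(1,4,E); sL=120/197, sR=120/101; mL=23940/19897, mR=-17580/19897; mL+mR=6360/19897 → advance +1; mR−mL=-41520/19897 → turn -1·90°
n=5: pose=(2,4,S); sL=6/5, sR=30/29; mL=249/145, mR=-63/145; mL+mR=186/145 → advance +1; mR−mL=-312/145 → turn -1·90°
n=6: pose=(2,3,W); sL=120/97, sR=24/37; mL=5604/3589, mR=-108/3589; mL+mR=5496/3589 → advance +1; mR−mL=-5712/3589 → turn -1·90°

0 120/197 120/101 23940/19897 -17580/19897 1 4 E
1 6/5 30/29 249/145 -63/145 2 4 S
2 120/97 24/37 5604/3589 -108/3589 2 3 W
3 60/97 12/17 1602/1649 -654/1649 1 3 N
4 120/197 120/101 23940/19897 -17580/19897 1 4 E
5 6/5 30/29 249/145 -63/145 2 4 S
6 120/97 24/37 5604/3589 -108/3589 2 3 W
final 1 3 N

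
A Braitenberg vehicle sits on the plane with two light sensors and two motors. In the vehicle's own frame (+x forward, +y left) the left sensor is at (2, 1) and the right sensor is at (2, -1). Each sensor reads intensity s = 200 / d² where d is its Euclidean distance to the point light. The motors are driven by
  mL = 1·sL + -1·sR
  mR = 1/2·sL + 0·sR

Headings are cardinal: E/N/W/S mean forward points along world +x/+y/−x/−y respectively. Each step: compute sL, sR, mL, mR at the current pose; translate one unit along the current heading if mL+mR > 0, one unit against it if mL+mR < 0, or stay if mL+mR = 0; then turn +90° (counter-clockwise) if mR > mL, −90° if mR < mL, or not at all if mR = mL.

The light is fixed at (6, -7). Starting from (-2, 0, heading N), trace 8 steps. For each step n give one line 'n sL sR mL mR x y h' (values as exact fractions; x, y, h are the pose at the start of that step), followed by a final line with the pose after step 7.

n=0: pose=(-2,0,N); sL=100/81, sR=20/13; mL=-320/1053, mR=50/81; mL+mR=110/351 → advance +1; mR−mL=970/1053 → turn +1·90°
n=1: pose=(-2,1,W); sL=200/149, sR=200/181; mL=6400/26969, mR=100/149; mL+mR=24500/26969 → advance +1; mR−mL=11700/26969 → turn +1·90°
n=2: pose=(-3,1,S); sL=2, sR=25/17; mL=9/17, mR=1; mL+mR=26/17 → advance +1; mR−mL=8/17 → turn +1·90°
n=3: pose=(-3,0,E); sL=200/113, sR=40/17; mL=-1120/1921, mR=100/113; mL+mR=580/1921 → advance +1; mR−mL=2820/1921 → turn +1·90°
n=4: pose=(-2,0,N); sL=100/81, sR=20/13; mL=-320/1053, mR=50/81; mL+mR=110/351 → advance +1; mR−mL=970/1053 → turn +1·90°
n=5: pose=(-2,1,W); sL=200/149, sR=200/181; mL=6400/26969, mR=100/149; mL+mR=24500/26969 → advance +1; mR−mL=11700/26969 → turn +1·90°
n=6: pose=(-3,1,S); sL=2, sR=25/17; mL=9/17, mR=1; mL+mR=26/17 → advance +1; mR−mL=8/17 → turn +1·90°
n=7: pose=(-3,0,E); sL=200/113, sR=40/17; mL=-1120/1921, mR=100/113; mL+mR=580/1921 → advance +1; mR−mL=2820/1921 → turn +1·90°

0 100/81 20/13 -320/1053 50/81 -2 0 N
1 200/149 200/181 6400/26969 100/149 -2 1 W
2 2 25/17 9/17 1 -3 1 S
3 200/113 40/17 -1120/1921 100/113 -3 0 E
4 100/81 20/13 -320/1053 50/81 -2 0 N
5 200/149 200/181 6400/26969 100/149 -2 1 W
6 2 25/17 9/17 1 -3 1 S
7 200/113 40/17 -1120/1921 100/113 -3 0 E
final -2 0 N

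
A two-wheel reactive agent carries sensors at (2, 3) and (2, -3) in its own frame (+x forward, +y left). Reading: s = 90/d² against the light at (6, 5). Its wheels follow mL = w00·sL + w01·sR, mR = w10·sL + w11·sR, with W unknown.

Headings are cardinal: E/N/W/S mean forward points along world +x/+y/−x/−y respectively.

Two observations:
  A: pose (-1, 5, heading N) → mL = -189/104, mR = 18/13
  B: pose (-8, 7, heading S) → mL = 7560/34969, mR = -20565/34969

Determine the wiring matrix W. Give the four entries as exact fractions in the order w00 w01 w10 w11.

1/2 -1/2 -1 1/2

obs A: pose=(-1,5,N) → sL=45/52, sR=9/2, mL=-189/104, mR=18/13
obs B: pose=(-8,7,S) → sL=90/121, sR=90/289, mL=7560/34969, mR=-20565/34969
sensor matrix S = [[45/52, 9/2], [90/121, 90/289]]; det S = -2798145/909194
solve [mL_A; mL_B] = S·[w00; w01] and [mR_A; mR_B] = S·[w10; w11]:
  w00 = 1/2, w01 = -1/2, w10 = -1, w11 = 1/2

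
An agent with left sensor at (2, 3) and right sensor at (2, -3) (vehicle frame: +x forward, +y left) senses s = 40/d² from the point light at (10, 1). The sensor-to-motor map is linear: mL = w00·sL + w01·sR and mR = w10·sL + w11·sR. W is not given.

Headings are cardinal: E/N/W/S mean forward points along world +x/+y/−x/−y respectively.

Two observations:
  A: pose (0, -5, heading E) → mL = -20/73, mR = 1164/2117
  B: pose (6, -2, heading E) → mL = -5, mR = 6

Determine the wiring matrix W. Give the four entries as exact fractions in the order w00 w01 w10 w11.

obs A: pose=(0,-5,E) → sL=40/73, sR=8/29, mL=-20/73, mR=1164/2117
obs B: pose=(6,-2,E) → sL=10, sR=1, mL=-5, mR=6
sensor matrix S = [[40/73, 8/29], [10, 1]]; det S = -4680/2117
solve [mL_A; mL_B] = S·[w00; w01] and [mR_A; mR_B] = S·[w10; w11]:
  w00 = -1/2, w01 = 0, w10 = 1/2, w11 = 1

-1/2 0 1/2 1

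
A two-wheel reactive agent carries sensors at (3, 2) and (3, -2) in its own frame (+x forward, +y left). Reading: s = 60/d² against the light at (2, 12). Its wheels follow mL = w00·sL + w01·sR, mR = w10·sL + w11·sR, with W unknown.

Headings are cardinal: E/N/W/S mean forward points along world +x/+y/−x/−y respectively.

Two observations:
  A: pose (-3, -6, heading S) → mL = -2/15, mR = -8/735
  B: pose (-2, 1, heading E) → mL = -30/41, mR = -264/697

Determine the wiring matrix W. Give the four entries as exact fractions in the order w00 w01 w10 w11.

obs A: pose=(-3,-6,S) → sL=2/15, sR=6/49, mL=-2/15, mR=-8/735
obs B: pose=(-2,1,E) → sL=30/41, sR=6/17, mL=-30/41, mR=-264/697
sensor matrix S = [[2/15, 6/49], [30/41, 6/17]]; det S = -7264/170765
solve [mL_A; mL_B] = S·[w00; w01] and [mR_A; mR_B] = S·[w10; w11]:
  w00 = -1, w01 = 0, w10 = -1, w11 = 1

-1 0 -1 1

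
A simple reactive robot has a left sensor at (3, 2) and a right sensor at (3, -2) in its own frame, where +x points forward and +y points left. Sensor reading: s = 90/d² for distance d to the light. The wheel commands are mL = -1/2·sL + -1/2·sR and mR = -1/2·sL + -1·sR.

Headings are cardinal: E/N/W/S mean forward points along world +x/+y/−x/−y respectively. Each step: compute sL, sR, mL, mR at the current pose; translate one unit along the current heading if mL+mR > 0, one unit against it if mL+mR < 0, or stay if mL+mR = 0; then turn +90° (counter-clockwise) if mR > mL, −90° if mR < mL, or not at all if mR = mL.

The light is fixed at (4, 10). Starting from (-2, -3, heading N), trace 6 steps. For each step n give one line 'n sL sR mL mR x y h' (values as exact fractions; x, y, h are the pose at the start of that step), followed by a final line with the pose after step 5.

0 45/82 45/58 -1575/2378 -4995/4756 -2 -3 N
1 10/17 18/53 -418/901 -571/901 -2 -4 E
2 45/157 9/37 -1539/5809 -4491/11618 -3 -4 S
3 18/65 90/221 -378/1105 -603/1105 -3 -3 W
4 45/82 45/58 -1575/2378 -4995/4756 -2 -3 N
5 10/17 18/53 -418/901 -571/901 -2 -4 E
final -3 -4 S

n=0: pose=(-2,-3,N); sL=45/82, sR=45/58; mL=-1575/2378, mR=-4995/4756; mL+mR=-8145/4756 → advance -1; mR−mL=-45/116 → turn -1·90°
n=1: pose=(-2,-4,E); sL=10/17, sR=18/53; mL=-418/901, mR=-571/901; mL+mR=-989/901 → advance -1; mR−mL=-9/53 → turn -1·90°
n=2: pose=(-3,-4,S); sL=45/157, sR=9/37; mL=-1539/5809, mR=-4491/11618; mL+mR=-7569/11618 → advance -1; mR−mL=-9/74 → turn -1·90°
n=3: pose=(-3,-3,W); sL=18/65, sR=90/221; mL=-378/1105, mR=-603/1105; mL+mR=-981/1105 → advance -1; mR−mL=-45/221 → turn -1·90°
n=4: pose=(-2,-3,N); sL=45/82, sR=45/58; mL=-1575/2378, mR=-4995/4756; mL+mR=-8145/4756 → advance -1; mR−mL=-45/116 → turn -1·90°
n=5: pose=(-2,-4,E); sL=10/17, sR=18/53; mL=-418/901, mR=-571/901; mL+mR=-989/901 → advance -1; mR−mL=-9/53 → turn -1·90°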